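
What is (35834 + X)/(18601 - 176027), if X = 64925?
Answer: -100759/157426 ≈ -0.64004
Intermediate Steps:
(35834 + X)/(18601 - 176027) = (35834 + 64925)/(18601 - 176027) = 100759/(-157426) = 100759*(-1/157426) = -100759/157426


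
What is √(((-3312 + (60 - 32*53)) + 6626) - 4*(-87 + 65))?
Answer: √1766 ≈ 42.024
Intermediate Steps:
√(((-3312 + (60 - 32*53)) + 6626) - 4*(-87 + 65)) = √(((-3312 + (60 - 1696)) + 6626) - 4*(-22)) = √(((-3312 - 1636) + 6626) + 88) = √((-4948 + 6626) + 88) = √(1678 + 88) = √1766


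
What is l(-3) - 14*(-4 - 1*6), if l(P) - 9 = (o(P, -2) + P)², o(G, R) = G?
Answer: 185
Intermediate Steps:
l(P) = 9 + 4*P² (l(P) = 9 + (P + P)² = 9 + (2*P)² = 9 + 4*P²)
l(-3) - 14*(-4 - 1*6) = (9 + 4*(-3)²) - 14*(-4 - 1*6) = (9 + 4*9) - 14*(-4 - 6) = (9 + 36) - 14*(-10) = 45 + 140 = 185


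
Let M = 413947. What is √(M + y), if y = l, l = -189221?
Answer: √224726 ≈ 474.05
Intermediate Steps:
y = -189221
√(M + y) = √(413947 - 189221) = √224726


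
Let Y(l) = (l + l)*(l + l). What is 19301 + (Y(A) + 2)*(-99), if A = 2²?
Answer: 12767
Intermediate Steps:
A = 4
Y(l) = 4*l² (Y(l) = (2*l)*(2*l) = 4*l²)
19301 + (Y(A) + 2)*(-99) = 19301 + (4*4² + 2)*(-99) = 19301 + (4*16 + 2)*(-99) = 19301 + (64 + 2)*(-99) = 19301 + 66*(-99) = 19301 - 6534 = 12767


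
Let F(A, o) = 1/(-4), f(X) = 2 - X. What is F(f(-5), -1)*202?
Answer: -101/2 ≈ -50.500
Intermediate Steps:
F(A, o) = -¼
F(f(-5), -1)*202 = -¼*202 = -101/2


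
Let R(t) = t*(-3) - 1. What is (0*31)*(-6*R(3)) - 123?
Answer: -123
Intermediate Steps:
R(t) = -1 - 3*t (R(t) = -3*t - 1 = -1 - 3*t)
(0*31)*(-6*R(3)) - 123 = (0*31)*(-6*(-1 - 3*3)) - 123 = 0*(-6*(-1 - 9)) - 123 = 0*(-6*(-10)) - 123 = 0*60 - 123 = 0 - 123 = -123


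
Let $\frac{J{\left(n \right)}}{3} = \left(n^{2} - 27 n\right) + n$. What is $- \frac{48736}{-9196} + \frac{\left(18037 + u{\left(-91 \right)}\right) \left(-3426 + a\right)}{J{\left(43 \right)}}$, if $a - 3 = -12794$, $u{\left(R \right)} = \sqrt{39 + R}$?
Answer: $- \frac{39555567127}{296571} - \frac{32434 i \sqrt{13}}{2193} \approx -1.3338 \cdot 10^{5} - 53.325 i$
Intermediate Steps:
$a = -12791$ ($a = 3 - 12794 = -12791$)
$J{\left(n \right)} = - 78 n + 3 n^{2}$ ($J{\left(n \right)} = 3 \left(\left(n^{2} - 27 n\right) + n\right) = 3 \left(n^{2} - 26 n\right) = - 78 n + 3 n^{2}$)
$- \frac{48736}{-9196} + \frac{\left(18037 + u{\left(-91 \right)}\right) \left(-3426 + a\right)}{J{\left(43 \right)}} = - \frac{48736}{-9196} + \frac{\left(18037 + \sqrt{39 - 91}\right) \left(-3426 - 12791\right)}{3 \cdot 43 \left(-26 + 43\right)} = \left(-48736\right) \left(- \frac{1}{9196}\right) + \frac{\left(18037 + \sqrt{-52}\right) \left(-16217\right)}{3 \cdot 43 \cdot 17} = \frac{12184}{2299} + \frac{\left(18037 + 2 i \sqrt{13}\right) \left(-16217\right)}{2193} = \frac{12184}{2299} + \left(-292506029 - 32434 i \sqrt{13}\right) \frac{1}{2193} = \frac{12184}{2299} - \left(\frac{17206237}{129} + \frac{32434 i \sqrt{13}}{2193}\right) = - \frac{39555567127}{296571} - \frac{32434 i \sqrt{13}}{2193}$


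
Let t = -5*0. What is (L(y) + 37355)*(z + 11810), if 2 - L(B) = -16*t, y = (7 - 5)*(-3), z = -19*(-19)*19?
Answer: 697417833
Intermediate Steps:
z = 6859 (z = 361*19 = 6859)
t = 0
y = -6 (y = 2*(-3) = -6)
L(B) = 2 (L(B) = 2 - (-16)*0 = 2 - 1*0 = 2 + 0 = 2)
(L(y) + 37355)*(z + 11810) = (2 + 37355)*(6859 + 11810) = 37357*18669 = 697417833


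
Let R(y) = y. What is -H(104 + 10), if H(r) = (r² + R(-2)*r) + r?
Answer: -12882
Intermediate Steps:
H(r) = r² - r (H(r) = (r² - 2*r) + r = r² - r)
-H(104 + 10) = -(104 + 10)*(-1 + (104 + 10)) = -114*(-1 + 114) = -114*113 = -1*12882 = -12882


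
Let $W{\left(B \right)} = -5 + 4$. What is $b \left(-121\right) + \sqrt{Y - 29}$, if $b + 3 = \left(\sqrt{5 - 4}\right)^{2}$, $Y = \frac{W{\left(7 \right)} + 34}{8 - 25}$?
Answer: $242 + \frac{i \sqrt{8942}}{17} \approx 242.0 + 5.5625 i$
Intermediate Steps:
$W{\left(B \right)} = -1$
$Y = - \frac{33}{17}$ ($Y = \frac{-1 + 34}{8 - 25} = \frac{33}{-17} = 33 \left(- \frac{1}{17}\right) = - \frac{33}{17} \approx -1.9412$)
$b = -2$ ($b = -3 + \left(\sqrt{5 - 4}\right)^{2} = -3 + \left(\sqrt{1}\right)^{2} = -3 + 1^{2} = -3 + 1 = -2$)
$b \left(-121\right) + \sqrt{Y - 29} = \left(-2\right) \left(-121\right) + \sqrt{- \frac{33}{17} - 29} = 242 + \sqrt{- \frac{526}{17}} = 242 + \frac{i \sqrt{8942}}{17}$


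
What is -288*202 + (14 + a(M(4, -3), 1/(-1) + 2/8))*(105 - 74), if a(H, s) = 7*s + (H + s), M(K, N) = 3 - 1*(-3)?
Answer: -57742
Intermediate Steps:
M(K, N) = 6 (M(K, N) = 3 + 3 = 6)
a(H, s) = H + 8*s
-288*202 + (14 + a(M(4, -3), 1/(-1) + 2/8))*(105 - 74) = -288*202 + (14 + (6 + 8*(1/(-1) + 2/8)))*(105 - 74) = -58176 + (14 + (6 + 8*(1*(-1) + 2*(1/8))))*31 = -58176 + (14 + (6 + 8*(-1 + 1/4)))*31 = -58176 + (14 + (6 + 8*(-3/4)))*31 = -58176 + (14 + (6 - 6))*31 = -58176 + (14 + 0)*31 = -58176 + 14*31 = -58176 + 434 = -57742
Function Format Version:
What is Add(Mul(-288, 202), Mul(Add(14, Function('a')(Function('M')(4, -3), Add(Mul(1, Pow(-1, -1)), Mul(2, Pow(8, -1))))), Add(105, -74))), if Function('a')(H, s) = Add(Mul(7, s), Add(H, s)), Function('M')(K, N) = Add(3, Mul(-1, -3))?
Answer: -57742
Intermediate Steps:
Function('M')(K, N) = 6 (Function('M')(K, N) = Add(3, 3) = 6)
Function('a')(H, s) = Add(H, Mul(8, s))
Add(Mul(-288, 202), Mul(Add(14, Function('a')(Function('M')(4, -3), Add(Mul(1, Pow(-1, -1)), Mul(2, Pow(8, -1))))), Add(105, -74))) = Add(Mul(-288, 202), Mul(Add(14, Add(6, Mul(8, Add(Mul(1, Pow(-1, -1)), Mul(2, Pow(8, -1)))))), Add(105, -74))) = Add(-58176, Mul(Add(14, Add(6, Mul(8, Add(Mul(1, -1), Mul(2, Rational(1, 8)))))), 31)) = Add(-58176, Mul(Add(14, Add(6, Mul(8, Add(-1, Rational(1, 4))))), 31)) = Add(-58176, Mul(Add(14, Add(6, Mul(8, Rational(-3, 4)))), 31)) = Add(-58176, Mul(Add(14, Add(6, -6)), 31)) = Add(-58176, Mul(Add(14, 0), 31)) = Add(-58176, Mul(14, 31)) = Add(-58176, 434) = -57742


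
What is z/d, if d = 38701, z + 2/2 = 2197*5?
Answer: 10984/38701 ≈ 0.28382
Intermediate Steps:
z = 10984 (z = -1 + 2197*5 = -1 + 10985 = 10984)
z/d = 10984/38701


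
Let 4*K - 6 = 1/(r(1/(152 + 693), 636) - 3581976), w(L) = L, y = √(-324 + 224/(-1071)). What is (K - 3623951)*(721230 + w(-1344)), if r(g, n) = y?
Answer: -1280332139910627973625557194/490768616482433 - 1079829*I*√210817/1963074465929732 ≈ -2.6088e+12 - 2.5256e-7*I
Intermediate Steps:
y = 2*I*√210817/51 (y = √(-324 + 224*(-1/1071)) = √(-324 - 32/153) = √(-49604/153) = 2*I*√210817/51 ≈ 18.006*I)
r(g, n) = 2*I*√210817/51
K = 3/2 + 1/(4*(-3581976 + 2*I*√210817/51)) (K = 3/2 + 1/(4*(2*I*√210817/51 - 3581976)) = 3/2 + 1/(4*(-3581976 + 2*I*√210817/51)) ≈ 1.5 - 3.5084e-13*I)
(K - 3623951)*(721230 + w(-1344)) = ((736152890471004/490768616482433 - 3*I*√210817/3926148931859464) - 3623951)*(721230 - 1344) = (-1778520682317239081779/490768616482433 - 3*I*√210817/3926148931859464)*719886 = -1280332139910627973625557194/490768616482433 - 1079829*I*√210817/1963074465929732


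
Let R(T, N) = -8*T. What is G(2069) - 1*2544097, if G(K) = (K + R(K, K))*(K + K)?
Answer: -62474751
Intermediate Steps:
G(K) = -14*K**2 (G(K) = (K - 8*K)*(K + K) = (-7*K)*(2*K) = -14*K**2)
G(2069) - 1*2544097 = -14*2069**2 - 1*2544097 = -14*4280761 - 2544097 = -59930654 - 2544097 = -62474751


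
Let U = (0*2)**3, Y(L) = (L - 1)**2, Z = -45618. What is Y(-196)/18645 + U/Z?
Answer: 38809/18645 ≈ 2.0815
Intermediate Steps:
Y(L) = (-1 + L)**2
U = 0 (U = 0**3 = 0)
Y(-196)/18645 + U/Z = (-1 - 196)**2/18645 + 0/(-45618) = (-197)**2*(1/18645) + 0*(-1/45618) = 38809*(1/18645) + 0 = 38809/18645 + 0 = 38809/18645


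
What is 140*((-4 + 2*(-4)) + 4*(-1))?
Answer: -2240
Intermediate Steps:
140*((-4 + 2*(-4)) + 4*(-1)) = 140*((-4 - 8) - 4) = 140*(-12 - 4) = 140*(-16) = -2240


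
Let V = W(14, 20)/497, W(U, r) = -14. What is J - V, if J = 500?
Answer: 35502/71 ≈ 500.03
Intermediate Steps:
V = -2/71 (V = -14/497 = -14*1/497 = -2/71 ≈ -0.028169)
J - V = 500 - 1*(-2/71) = 500 + 2/71 = 35502/71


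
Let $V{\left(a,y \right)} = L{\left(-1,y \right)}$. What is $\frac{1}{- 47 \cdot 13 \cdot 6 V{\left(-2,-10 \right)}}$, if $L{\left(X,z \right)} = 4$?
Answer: $- \frac{1}{14664} \approx -6.8194 \cdot 10^{-5}$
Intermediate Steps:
$V{\left(a,y \right)} = 4$
$\frac{1}{- 47 \cdot 13 \cdot 6 V{\left(-2,-10 \right)}} = \frac{1}{- 47 \cdot 13 \cdot 6 \cdot 4} = \frac{1}{\left(-47\right) 78 \cdot 4} = \frac{1}{\left(-3666\right) 4} = \frac{1}{-14664} = - \frac{1}{14664}$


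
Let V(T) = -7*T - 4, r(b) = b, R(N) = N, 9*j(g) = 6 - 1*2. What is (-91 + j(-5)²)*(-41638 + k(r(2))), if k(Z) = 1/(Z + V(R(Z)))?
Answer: 4899967195/1296 ≈ 3.7808e+6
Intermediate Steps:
j(g) = 4/9 (j(g) = (6 - 1*2)/9 = (6 - 2)/9 = (⅑)*4 = 4/9)
V(T) = -4 - 7*T
k(Z) = 1/(-4 - 6*Z) (k(Z) = 1/(Z + (-4 - 7*Z)) = 1/(-4 - 6*Z))
(-91 + j(-5)²)*(-41638 + k(r(2))) = (-91 + (4/9)²)*(-41638 - 1/(4 + 6*2)) = (-91 + 16/81)*(-41638 - 1/(4 + 12)) = -7355*(-41638 - 1/16)/81 = -7355/81*(-666209/16) = 4899967195/1296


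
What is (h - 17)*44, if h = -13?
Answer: -1320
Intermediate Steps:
(h - 17)*44 = (-13 - 17)*44 = -30*44 = -1320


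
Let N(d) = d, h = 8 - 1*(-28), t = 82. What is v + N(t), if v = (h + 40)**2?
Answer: 5858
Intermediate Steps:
h = 36 (h = 8 + 28 = 36)
v = 5776 (v = (36 + 40)**2 = 76**2 = 5776)
v + N(t) = 5776 + 82 = 5858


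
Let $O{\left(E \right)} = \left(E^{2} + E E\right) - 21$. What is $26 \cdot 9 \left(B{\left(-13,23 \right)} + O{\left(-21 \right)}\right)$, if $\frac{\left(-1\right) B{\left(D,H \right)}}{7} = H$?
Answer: $163800$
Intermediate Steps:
$B{\left(D,H \right)} = - 7 H$
$O{\left(E \right)} = -21 + 2 E^{2}$ ($O{\left(E \right)} = \left(E^{2} + E^{2}\right) - 21 = 2 E^{2} - 21 = -21 + 2 E^{2}$)
$26 \cdot 9 \left(B{\left(-13,23 \right)} + O{\left(-21 \right)}\right) = 26 \cdot 9 \left(\left(-7\right) 23 - \left(21 - 2 \left(-21\right)^{2}\right)\right) = 234 \left(-161 + \left(-21 + 2 \cdot 441\right)\right) = 234 \left(-161 + \left(-21 + 882\right)\right) = 234 \left(-161 + 861\right) = 234 \cdot 700 = 163800$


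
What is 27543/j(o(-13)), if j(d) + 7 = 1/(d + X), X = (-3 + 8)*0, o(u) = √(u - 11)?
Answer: -55086*√6/(I + 14*√6) ≈ -3931.4 + 114.64*I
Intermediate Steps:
o(u) = √(-11 + u)
X = 0 (X = 5*0 = 0)
j(d) = -7 + 1/d (j(d) = -7 + 1/(d + 0) = -7 + 1/d)
27543/j(o(-13)) = 27543/(-7 + 1/(√(-11 - 13))) = 27543/(-7 + 1/(√(-24))) = 27543/(-7 + 1/(2*I*√6)) = 27543/(-7 - I*√6/12)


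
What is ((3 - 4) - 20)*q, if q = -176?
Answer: 3696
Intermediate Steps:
((3 - 4) - 20)*q = ((3 - 4) - 20)*(-176) = (-1 - 20)*(-176) = -21*(-176) = 3696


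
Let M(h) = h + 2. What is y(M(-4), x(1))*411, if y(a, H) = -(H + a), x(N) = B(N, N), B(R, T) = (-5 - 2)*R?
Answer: 3699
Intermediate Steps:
B(R, T) = -7*R
x(N) = -7*N
M(h) = 2 + h
y(a, H) = -H - a
y(M(-4), x(1))*411 = (-(-7) - (2 - 4))*411 = (-1*(-7) - 1*(-2))*411 = (7 + 2)*411 = 9*411 = 3699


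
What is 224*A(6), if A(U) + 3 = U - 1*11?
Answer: -1792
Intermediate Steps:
A(U) = -14 + U (A(U) = -3 + (U - 1*11) = -3 + (U - 11) = -3 + (-11 + U) = -14 + U)
224*A(6) = 224*(-14 + 6) = 224*(-8) = -1792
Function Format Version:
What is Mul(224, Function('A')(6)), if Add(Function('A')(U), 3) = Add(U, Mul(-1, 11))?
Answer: -1792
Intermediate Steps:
Function('A')(U) = Add(-14, U) (Function('A')(U) = Add(-3, Add(U, Mul(-1, 11))) = Add(-3, Add(U, -11)) = Add(-3, Add(-11, U)) = Add(-14, U))
Mul(224, Function('A')(6)) = Mul(224, Add(-14, 6)) = Mul(224, -8) = -1792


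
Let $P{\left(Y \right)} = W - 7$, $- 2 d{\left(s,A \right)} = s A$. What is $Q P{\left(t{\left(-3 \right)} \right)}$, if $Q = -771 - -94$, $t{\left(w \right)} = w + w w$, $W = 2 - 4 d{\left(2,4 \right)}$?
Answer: $-7447$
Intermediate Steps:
$d{\left(s,A \right)} = - \frac{A s}{2}$ ($d{\left(s,A \right)} = - \frac{s A}{2} = - \frac{A s}{2}$)
$W = 18$ ($W = 2 - 4 \left(\left(- \frac{1}{2}\right) 4 \cdot 2\right) = 2 - -16 = 2 + 16 = 18$)
$t{\left(w \right)} = w + w^{2}$
$Q = -677$ ($Q = -771 + 94 = -677$)
$P{\left(Y \right)} = 11$ ($P{\left(Y \right)} = 18 - 7 = 11$)
$Q P{\left(t{\left(-3 \right)} \right)} = \left(-677\right) 11 = -7447$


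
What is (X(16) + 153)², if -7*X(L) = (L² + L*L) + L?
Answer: 294849/49 ≈ 6017.3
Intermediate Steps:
X(L) = -2*L²/7 - L/7 (X(L) = -((L² + L*L) + L)/7 = -((L² + L²) + L)/7 = -(2*L² + L)/7 = -(L + 2*L²)/7 = -2*L²/7 - L/7)
(X(16) + 153)² = (-⅐*16*(1 + 2*16) + 153)² = (-⅐*16*(1 + 32) + 153)² = (-⅐*16*33 + 153)² = (-528/7 + 153)² = (543/7)² = 294849/49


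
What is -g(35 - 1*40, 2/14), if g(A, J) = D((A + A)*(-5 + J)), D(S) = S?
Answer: -340/7 ≈ -48.571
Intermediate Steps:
g(A, J) = 2*A*(-5 + J) (g(A, J) = (A + A)*(-5 + J) = (2*A)*(-5 + J) = 2*A*(-5 + J))
-g(35 - 1*40, 2/14) = -2*(35 - 1*40)*(-5 + 2/14) = -2*(35 - 40)*(-5 + 2*(1/14)) = -2*(-5)*(-5 + ⅐) = -2*(-5)*(-34)/7 = -1*340/7 = -340/7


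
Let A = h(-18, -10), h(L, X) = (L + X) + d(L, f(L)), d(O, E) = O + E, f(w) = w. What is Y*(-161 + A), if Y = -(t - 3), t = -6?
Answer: -2025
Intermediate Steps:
d(O, E) = E + O
h(L, X) = X + 3*L (h(L, X) = (L + X) + (L + L) = (L + X) + 2*L = X + 3*L)
A = -64 (A = -10 + 3*(-18) = -10 - 54 = -64)
Y = 9 (Y = -(-6 - 3) = -1*(-9) = 9)
Y*(-161 + A) = 9*(-161 - 64) = 9*(-225) = -2025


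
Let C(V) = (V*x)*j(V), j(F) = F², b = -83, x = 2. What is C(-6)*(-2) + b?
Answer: 781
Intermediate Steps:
C(V) = 2*V³ (C(V) = (V*2)*V² = (2*V)*V² = 2*V³)
C(-6)*(-2) + b = (2*(-6)³)*(-2) - 83 = (2*(-216))*(-2) - 83 = -432*(-2) - 83 = 864 - 83 = 781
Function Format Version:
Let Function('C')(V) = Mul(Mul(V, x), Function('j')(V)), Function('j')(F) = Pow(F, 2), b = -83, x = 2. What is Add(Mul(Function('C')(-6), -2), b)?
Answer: 781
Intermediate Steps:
Function('C')(V) = Mul(2, Pow(V, 3)) (Function('C')(V) = Mul(Mul(V, 2), Pow(V, 2)) = Mul(Mul(2, V), Pow(V, 2)) = Mul(2, Pow(V, 3)))
Add(Mul(Function('C')(-6), -2), b) = Add(Mul(Mul(2, Pow(-6, 3)), -2), -83) = Add(Mul(Mul(2, -216), -2), -83) = Add(Mul(-432, -2), -83) = Add(864, -83) = 781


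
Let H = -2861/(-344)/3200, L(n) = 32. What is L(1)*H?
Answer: 2861/34400 ≈ 0.083169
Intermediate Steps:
H = 2861/1100800 (H = -2861*(-1/344)*(1/3200) = (2861/344)*(1/3200) = 2861/1100800 ≈ 0.0025990)
L(1)*H = 32*(2861/1100800) = 2861/34400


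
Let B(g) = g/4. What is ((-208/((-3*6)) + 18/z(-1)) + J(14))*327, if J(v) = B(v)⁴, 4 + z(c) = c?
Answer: 12401257/240 ≈ 51672.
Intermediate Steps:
z(c) = -4 + c
B(g) = g/4 (B(g) = g*(¼) = g/4)
J(v) = v⁴/256 (J(v) = (v/4)⁴ = v⁴/256)
((-208/((-3*6)) + 18/z(-1)) + J(14))*327 = ((-208/((-3*6)) + 18/(-4 - 1)) + (1/256)*14⁴)*327 = ((-208/(-18) + 18/(-5)) + (1/256)*38416)*327 = ((-208*(-1/18) + 18*(-⅕)) + 2401/16)*327 = ((104/9 - 18/5) + 2401/16)*327 = (358/45 + 2401/16)*327 = (113773/720)*327 = 12401257/240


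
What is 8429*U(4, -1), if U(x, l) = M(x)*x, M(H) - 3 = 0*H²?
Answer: 101148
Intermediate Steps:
M(H) = 3 (M(H) = 3 + 0*H² = 3 + 0 = 3)
U(x, l) = 3*x
8429*U(4, -1) = 8429*(3*4) = 8429*12 = 101148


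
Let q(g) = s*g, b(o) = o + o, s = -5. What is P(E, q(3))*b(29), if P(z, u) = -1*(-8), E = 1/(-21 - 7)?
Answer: 464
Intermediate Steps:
b(o) = 2*o
E = -1/28 (E = 1/(-28) = -1/28 ≈ -0.035714)
q(g) = -5*g
P(z, u) = 8
P(E, q(3))*b(29) = 8*(2*29) = 8*58 = 464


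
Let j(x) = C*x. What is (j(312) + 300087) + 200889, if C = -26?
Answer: 492864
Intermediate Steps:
j(x) = -26*x
(j(312) + 300087) + 200889 = (-26*312 + 300087) + 200889 = (-8112 + 300087) + 200889 = 291975 + 200889 = 492864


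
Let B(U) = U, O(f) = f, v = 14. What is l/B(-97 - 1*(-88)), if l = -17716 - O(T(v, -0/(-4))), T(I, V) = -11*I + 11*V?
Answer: 5854/3 ≈ 1951.3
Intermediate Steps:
l = -17562 (l = -17716 - (-11*14 + 11*(-0/(-4))) = -17716 - (-154 + 11*(-0*(-1)/4)) = -17716 - (-154 + 11*(-1*0)) = -17716 - (-154 + 11*0) = -17716 - (-154 + 0) = -17716 - 1*(-154) = -17716 + 154 = -17562)
l/B(-97 - 1*(-88)) = -17562/(-97 - 1*(-88)) = -17562/(-97 + 88) = -17562/(-9) = -17562*(-⅑) = 5854/3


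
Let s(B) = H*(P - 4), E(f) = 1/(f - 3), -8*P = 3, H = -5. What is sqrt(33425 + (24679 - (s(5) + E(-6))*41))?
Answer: sqrt(8238482)/12 ≈ 239.19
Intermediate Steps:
P = -3/8 (P = -1/8*3 = -3/8 ≈ -0.37500)
E(f) = 1/(-3 + f)
s(B) = 175/8 (s(B) = -5*(-3/8 - 4) = -5*(-35/8) = 175/8)
sqrt(33425 + (24679 - (s(5) + E(-6))*41)) = sqrt(33425 + (24679 - (175/8 + 1/(-3 - 6))*41)) = sqrt(33425 + (24679 - (175/8 + 1/(-9))*41)) = sqrt(33425 + (24679 - (175/8 - 1/9)*41)) = sqrt(33425 + (24679 - 1567*41/72)) = sqrt(33425 + (24679 - 1*64247/72)) = sqrt(33425 + (24679 - 64247/72)) = sqrt(33425 + 1712641/72) = sqrt(4119241/72) = sqrt(8238482)/12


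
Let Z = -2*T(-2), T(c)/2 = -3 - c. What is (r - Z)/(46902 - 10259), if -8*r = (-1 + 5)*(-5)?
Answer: -3/73286 ≈ -4.0936e-5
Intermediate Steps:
T(c) = -6 - 2*c (T(c) = 2*(-3 - c) = -6 - 2*c)
r = 5/2 (r = -(-1 + 5)*(-5)/8 = -(-5)/2 = -1/8*(-20) = 5/2 ≈ 2.5000)
Z = 4 (Z = -2*(-6 - 2*(-2)) = -2*(-6 + 4) = -2*(-2) = 4)
(r - Z)/(46902 - 10259) = (5/2 - 1*4)/(46902 - 10259) = (5/2 - 4)/36643 = (1/36643)*(-3/2) = -3/73286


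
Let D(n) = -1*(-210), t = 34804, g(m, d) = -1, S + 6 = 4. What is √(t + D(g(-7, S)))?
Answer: √35014 ≈ 187.12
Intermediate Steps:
S = -2 (S = -6 + 4 = -2)
D(n) = 210
√(t + D(g(-7, S))) = √(34804 + 210) = √35014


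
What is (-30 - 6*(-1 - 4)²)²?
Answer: 32400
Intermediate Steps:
(-30 - 6*(-1 - 4)²)² = (-30 - 6*(-5)²)² = (-30 - 6*25)² = (-30 - 150)² = (-180)² = 32400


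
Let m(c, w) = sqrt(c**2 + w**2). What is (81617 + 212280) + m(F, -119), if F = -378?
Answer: 293897 + 7*sqrt(3205) ≈ 2.9429e+5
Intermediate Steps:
(81617 + 212280) + m(F, -119) = (81617 + 212280) + sqrt((-378)**2 + (-119)**2) = 293897 + sqrt(142884 + 14161) = 293897 + sqrt(157045) = 293897 + 7*sqrt(3205)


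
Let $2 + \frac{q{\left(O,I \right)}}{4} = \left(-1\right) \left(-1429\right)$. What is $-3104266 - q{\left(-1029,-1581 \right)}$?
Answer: $-3109974$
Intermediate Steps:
$q{\left(O,I \right)} = 5708$ ($q{\left(O,I \right)} = -8 + 4 \left(\left(-1\right) \left(-1429\right)\right) = -8 + 4 \cdot 1429 = -8 + 5716 = 5708$)
$-3104266 - q{\left(-1029,-1581 \right)} = -3104266 - 5708 = -3109974$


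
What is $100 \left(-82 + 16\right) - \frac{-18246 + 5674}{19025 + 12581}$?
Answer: $- \frac{104293514}{15803} \approx -6599.6$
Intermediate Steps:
$100 \left(-82 + 16\right) - \frac{-18246 + 5674}{19025 + 12581} = 100 \left(-66\right) - - \frac{12572}{31606} = -6600 - \left(-12572\right) \frac{1}{31606} = -6600 - - \frac{6286}{15803} = -6600 + \frac{6286}{15803} = - \frac{104293514}{15803}$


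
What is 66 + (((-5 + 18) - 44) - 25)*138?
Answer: -7662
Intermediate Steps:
66 + (((-5 + 18) - 44) - 25)*138 = 66 + ((13 - 44) - 25)*138 = 66 + (-31 - 25)*138 = 66 - 56*138 = 66 - 7728 = -7662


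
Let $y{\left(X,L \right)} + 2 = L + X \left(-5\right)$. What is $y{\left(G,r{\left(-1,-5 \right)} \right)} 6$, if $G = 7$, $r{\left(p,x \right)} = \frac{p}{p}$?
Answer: $-216$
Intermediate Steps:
$r{\left(p,x \right)} = 1$
$y{\left(X,L \right)} = -2 + L - 5 X$ ($y{\left(X,L \right)} = -2 + \left(L + X \left(-5\right)\right) = -2 + \left(L - 5 X\right) = -2 + L - 5 X$)
$y{\left(G,r{\left(-1,-5 \right)} \right)} 6 = \left(-2 + 1 - 35\right) 6 = \left(-36\right) 6 = -216$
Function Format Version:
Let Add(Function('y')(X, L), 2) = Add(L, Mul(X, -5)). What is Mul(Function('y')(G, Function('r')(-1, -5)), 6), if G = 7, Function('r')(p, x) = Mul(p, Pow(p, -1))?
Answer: -216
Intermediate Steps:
Function('r')(p, x) = 1
Function('y')(X, L) = Add(-2, L, Mul(-5, X)) (Function('y')(X, L) = Add(-2, Add(L, Mul(X, -5))) = Add(-2, Add(L, Mul(-5, X))) = Add(-2, L, Mul(-5, X)))
Mul(Function('y')(G, Function('r')(-1, -5)), 6) = Mul(Add(-2, 1, Mul(-5, 7)), 6) = Mul(Add(-2, 1, -35), 6) = Mul(-36, 6) = -216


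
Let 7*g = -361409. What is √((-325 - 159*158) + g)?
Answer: I*√3776766/7 ≈ 277.63*I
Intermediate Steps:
g = -361409/7 (g = (⅐)*(-361409) = -361409/7 ≈ -51630.)
√((-325 - 159*158) + g) = √((-325 - 159*158) - 361409/7) = √((-325 - 25122) - 361409/7) = √(-25447 - 361409/7) = √(-539538/7) = I*√3776766/7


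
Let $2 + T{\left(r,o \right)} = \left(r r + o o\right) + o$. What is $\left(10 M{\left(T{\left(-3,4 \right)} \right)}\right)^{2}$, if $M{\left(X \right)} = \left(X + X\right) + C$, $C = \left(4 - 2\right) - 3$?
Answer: $280900$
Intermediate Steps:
$T{\left(r,o \right)} = -2 + o + o^{2} + r^{2}$ ($T{\left(r,o \right)} = -2 + \left(\left(r r + o o\right) + o\right) = -2 + \left(\left(r^{2} + o^{2}\right) + o\right) = -2 + \left(\left(o^{2} + r^{2}\right) + o\right) = -2 + \left(o + o^{2} + r^{2}\right) = -2 + o + o^{2} + r^{2}$)
$C = -1$ ($C = 2 - 3 = -1$)
$M{\left(X \right)} = -1 + 2 X$ ($M{\left(X \right)} = \left(X + X\right) - 1 = 2 X - 1 = -1 + 2 X$)
$\left(10 M{\left(T{\left(-3,4 \right)} \right)}\right)^{2} = \left(10 \left(-1 + 2 \left(-2 + 4 + 4^{2} + \left(-3\right)^{2}\right)\right)\right)^{2} = \left(10 \left(-1 + 2 \left(-2 + 4 + 16 + 9\right)\right)\right)^{2} = \left(10 \left(-1 + 2 \cdot 27\right)\right)^{2} = \left(10 \left(-1 + 54\right)\right)^{2} = \left(10 \cdot 53\right)^{2} = 530^{2} = 280900$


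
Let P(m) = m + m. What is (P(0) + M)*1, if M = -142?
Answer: -142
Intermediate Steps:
P(m) = 2*m
(P(0) + M)*1 = (2*0 - 142)*1 = (0 - 142)*1 = -142*1 = -142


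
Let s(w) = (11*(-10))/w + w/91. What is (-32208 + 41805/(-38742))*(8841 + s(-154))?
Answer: -167303039412387/587587 ≈ -2.8473e+8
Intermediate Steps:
s(w) = -110/w + w/91 (s(w) = -110/w + w*(1/91) = -110/w + w/91)
(-32208 + 41805/(-38742))*(8841 + s(-154)) = (-32208 + 41805/(-38742))*(8841 + (-110/(-154) + (1/91)*(-154))) = (-32208 + 41805*(-1/38742))*(8841 + (-110*(-1/154) - 22/13)) = (-32208 - 13935/12914)*(8841 + (5/7 - 22/13)) = -415948047*(8841 - 89/91)/12914 = -415948047/12914*804442/91 = -167303039412387/587587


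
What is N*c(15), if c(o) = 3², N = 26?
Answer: 234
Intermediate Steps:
c(o) = 9
N*c(15) = 26*9 = 234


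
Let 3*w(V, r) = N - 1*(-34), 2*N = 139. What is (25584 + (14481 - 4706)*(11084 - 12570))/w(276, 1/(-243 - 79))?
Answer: -29000132/69 ≈ -4.2029e+5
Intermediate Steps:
N = 139/2 (N = (1/2)*139 = 139/2 ≈ 69.500)
w(V, r) = 69/2 (w(V, r) = (139/2 - 1*(-34))/3 = (139/2 + 34)/3 = (1/3)*(207/2) = 69/2)
(25584 + (14481 - 4706)*(11084 - 12570))/w(276, 1/(-243 - 79)) = (25584 + (14481 - 4706)*(11084 - 12570))/(69/2) = (25584 + 9775*(-1486))*(2/69) = (25584 - 14525650)*(2/69) = -14500066*2/69 = -29000132/69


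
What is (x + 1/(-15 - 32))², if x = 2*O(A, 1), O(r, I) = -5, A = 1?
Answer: 221841/2209 ≈ 100.43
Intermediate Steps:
x = -10 (x = 2*(-5) = -10)
(x + 1/(-15 - 32))² = (-10 + 1/(-15 - 32))² = (-10 + 1/(-47))² = (-10 - 1/47)² = (-471/47)² = 221841/2209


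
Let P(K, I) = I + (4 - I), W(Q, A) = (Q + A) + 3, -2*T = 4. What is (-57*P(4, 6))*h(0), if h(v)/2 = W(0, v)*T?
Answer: 2736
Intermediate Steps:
T = -2 (T = -1/2*4 = -2)
W(Q, A) = 3 + A + Q (W(Q, A) = (A + Q) + 3 = 3 + A + Q)
h(v) = -12 - 4*v (h(v) = 2*((3 + v + 0)*(-2)) = 2*((3 + v)*(-2)) = 2*(-6 - 2*v) = -12 - 4*v)
P(K, I) = 4
(-57*P(4, 6))*h(0) = (-57*4)*(-12 - 4*0) = -228*(-12 + 0) = -228*(-12) = 2736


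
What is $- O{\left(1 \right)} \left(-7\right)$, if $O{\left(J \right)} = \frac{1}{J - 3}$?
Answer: $- \frac{7}{2} \approx -3.5$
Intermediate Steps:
$O{\left(J \right)} = \frac{1}{-3 + J}$
$- O{\left(1 \right)} \left(-7\right) = - \frac{1}{-3 + 1} \left(-7\right) = - \frac{1}{-2} \left(-7\right) = \left(-1\right) \left(- \frac{1}{2}\right) \left(-7\right) = \frac{1}{2} \left(-7\right) = - \frac{7}{2}$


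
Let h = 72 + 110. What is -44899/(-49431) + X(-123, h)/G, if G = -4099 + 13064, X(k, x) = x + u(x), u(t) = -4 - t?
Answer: 402321811/443148915 ≈ 0.90787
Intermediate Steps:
h = 182
X(k, x) = -4 (X(k, x) = x + (-4 - x) = -4)
G = 8965
-44899/(-49431) + X(-123, h)/G = -44899/(-49431) - 4/8965 = -44899*(-1/49431) - 4*1/8965 = 44899/49431 - 4/8965 = 402321811/443148915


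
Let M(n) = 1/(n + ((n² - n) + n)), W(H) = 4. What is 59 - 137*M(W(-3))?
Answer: 1043/20 ≈ 52.150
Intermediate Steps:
M(n) = 1/(n + n²)
59 - 137*M(W(-3)) = 59 - 137/(4*(1 + 4)) = 59 - 137/(4*5) = 59 - 137*1/20 = 59 - 137/20 = 1043/20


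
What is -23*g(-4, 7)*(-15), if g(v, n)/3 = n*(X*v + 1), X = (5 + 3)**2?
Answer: -1847475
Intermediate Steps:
X = 64 (X = 8**2 = 64)
g(v, n) = 3*n*(1 + 64*v) (g(v, n) = 3*(n*(64*v + 1)) = 3*(n*(1 + 64*v)) = 3*n*(1 + 64*v))
-23*g(-4, 7)*(-15) = -69*7*(1 + 64*(-4))*(-15) = -69*7*(1 - 256)*(-15) = -69*7*(-255)*(-15) = -23*(-5355)*(-15) = 123165*(-15) = -1847475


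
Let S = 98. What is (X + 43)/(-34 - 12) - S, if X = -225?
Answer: -2163/23 ≈ -94.043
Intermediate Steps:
(X + 43)/(-34 - 12) - S = (-225 + 43)/(-34 - 12) - 1*98 = -182/(-46) - 98 = -182*(-1/46) - 98 = 91/23 - 98 = -2163/23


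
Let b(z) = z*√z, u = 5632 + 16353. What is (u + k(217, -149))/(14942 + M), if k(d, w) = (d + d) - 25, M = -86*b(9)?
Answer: 11197/6310 ≈ 1.7745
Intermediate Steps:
u = 21985
b(z) = z^(3/2)
M = -2322 (M = -86*9^(3/2) = -86*27 = -2322)
k(d, w) = -25 + 2*d (k(d, w) = 2*d - 25 = -25 + 2*d)
(u + k(217, -149))/(14942 + M) = (21985 + (-25 + 2*217))/(14942 - 2322) = (21985 + (-25 + 434))/12620 = (21985 + 409)*(1/12620) = 22394*(1/12620) = 11197/6310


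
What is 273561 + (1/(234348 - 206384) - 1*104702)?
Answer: 4721973077/27964 ≈ 1.6886e+5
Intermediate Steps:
273561 + (1/(234348 - 206384) - 1*104702) = 273561 + (1/27964 - 104702) = 273561 - 2927886727/27964 = 4721973077/27964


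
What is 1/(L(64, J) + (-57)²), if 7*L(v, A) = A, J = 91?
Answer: 1/3262 ≈ 0.00030656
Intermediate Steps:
L(v, A) = A/7
1/(L(64, J) + (-57)²) = 1/((⅐)*91 + (-57)²) = 1/(13 + 3249) = 1/3262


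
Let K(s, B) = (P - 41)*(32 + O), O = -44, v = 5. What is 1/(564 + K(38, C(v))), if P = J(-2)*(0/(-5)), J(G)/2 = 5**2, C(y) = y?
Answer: 1/1056 ≈ 0.00094697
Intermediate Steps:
J(G) = 50 (J(G) = 2*5**2 = 2*25 = 50)
P = 0 (P = 50*(0/(-5)) = 50*(0*(-1/5)) = 50*0 = 0)
K(s, B) = 492 (K(s, B) = (0 - 41)*(32 - 44) = -41*(-12) = 492)
1/(564 + K(38, C(v))) = 1/(564 + 492) = 1/1056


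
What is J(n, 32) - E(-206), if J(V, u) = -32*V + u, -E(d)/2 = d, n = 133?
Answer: -4636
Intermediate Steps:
E(d) = -2*d
J(V, u) = u - 32*V
J(n, 32) - E(-206) = (32 - 32*133) - (-2)*(-206) = (32 - 4256) - 1*412 = -4224 - 412 = -4636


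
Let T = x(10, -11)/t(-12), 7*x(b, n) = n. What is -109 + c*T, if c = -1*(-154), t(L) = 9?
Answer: -1223/9 ≈ -135.89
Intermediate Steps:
x(b, n) = n/7
c = 154
T = -11/63 (T = ((⅐)*(-11))/9 = -11/7*⅑ = -11/63 ≈ -0.17460)
-109 + c*T = -109 + 154*(-11/63) = -109 - 242/9 = -1223/9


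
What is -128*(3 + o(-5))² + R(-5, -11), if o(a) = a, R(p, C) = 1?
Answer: -511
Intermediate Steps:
-128*(3 + o(-5))² + R(-5, -11) = -128*(3 - 5)² + 1 = -128*(-2)² + 1 = -128*4 + 1 = -512 + 1 = -511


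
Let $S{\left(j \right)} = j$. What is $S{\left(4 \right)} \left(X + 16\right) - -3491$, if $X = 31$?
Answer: $3679$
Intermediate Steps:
$S{\left(4 \right)} \left(X + 16\right) - -3491 = 4 \left(31 + 16\right) - -3491 = 4 \cdot 47 + 3491 = 188 + 3491 = 3679$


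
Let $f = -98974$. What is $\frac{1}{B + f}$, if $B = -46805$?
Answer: $- \frac{1}{145779} \approx -6.8597 \cdot 10^{-6}$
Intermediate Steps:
$\frac{1}{B + f} = \frac{1}{-46805 - 98974} = \frac{1}{-145779} = - \frac{1}{145779}$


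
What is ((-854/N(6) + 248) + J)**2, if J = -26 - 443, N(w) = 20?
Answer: 6953769/100 ≈ 69538.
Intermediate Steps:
J = -469
((-854/N(6) + 248) + J)**2 = ((-854/20 + 248) - 469)**2 = ((-854*1/20 + 248) - 469)**2 = ((-427/10 + 248) - 469)**2 = (2053/10 - 469)**2 = (-2637/10)**2 = 6953769/100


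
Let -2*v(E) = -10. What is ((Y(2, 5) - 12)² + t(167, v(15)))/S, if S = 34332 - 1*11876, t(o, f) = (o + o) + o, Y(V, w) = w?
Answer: 275/11228 ≈ 0.024492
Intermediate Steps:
v(E) = 5 (v(E) = -½*(-10) = 5)
t(o, f) = 3*o (t(o, f) = 2*o + o = 3*o)
S = 22456 (S = 34332 - 11876 = 22456)
((Y(2, 5) - 12)² + t(167, v(15)))/S = ((5 - 12)² + 3*167)/22456 = ((-7)² + 501)*(1/22456) = (49 + 501)*(1/22456) = 550*(1/22456) = 275/11228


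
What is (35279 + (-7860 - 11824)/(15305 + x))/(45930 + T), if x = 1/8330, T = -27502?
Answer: 4497578708909/2349397716628 ≈ 1.9144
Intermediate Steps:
x = 1/8330 ≈ 0.00012005
(35279 + (-7860 - 11824)/(15305 + x))/(45930 + T) = (35279 + (-7860 - 11824)/(15305 + 1/8330))/(45930 - 27502) = (35279 - 19684/127490651/8330)/18428 = (35279 - 19684*8330/127490651)*(1/18428) = (35279 - 163967720/127490651)*(1/18428) = (4497578708909/127490651)*(1/18428) = 4497578708909/2349397716628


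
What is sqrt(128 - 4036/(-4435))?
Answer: 6*sqrt(70432235)/4435 ≈ 11.354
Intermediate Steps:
sqrt(128 - 4036/(-4435)) = sqrt(128 - 4036*(-1/4435)) = sqrt(128 + 4036/4435) = sqrt(571716/4435) = 6*sqrt(70432235)/4435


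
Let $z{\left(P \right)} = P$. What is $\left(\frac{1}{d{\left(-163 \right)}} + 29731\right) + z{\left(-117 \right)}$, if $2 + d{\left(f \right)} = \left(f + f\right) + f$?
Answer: $\frac{14540473}{491} \approx 29614.0$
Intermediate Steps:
$d{\left(f \right)} = -2 + 3 f$ ($d{\left(f \right)} = -2 + \left(\left(f + f\right) + f\right) = -2 + \left(2 f + f\right) = -2 + 3 f$)
$\left(\frac{1}{d{\left(-163 \right)}} + 29731\right) + z{\left(-117 \right)} = \left(\frac{1}{-2 + 3 \left(-163\right)} + 29731\right) - 117 = \left(\frac{1}{-2 - 489} + 29731\right) - 117 = \left(\frac{1}{-491} + 29731\right) - 117 = \left(- \frac{1}{491} + 29731\right) - 117 = \frac{14597920}{491} - 117 = \frac{14540473}{491}$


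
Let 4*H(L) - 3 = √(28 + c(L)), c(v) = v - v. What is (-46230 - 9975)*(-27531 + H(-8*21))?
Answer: 6189350805/4 - 56205*√7/2 ≈ 1.5473e+9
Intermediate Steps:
c(v) = 0
H(L) = ¾ + √7/2 (H(L) = ¾ + √(28 + 0)/4 = ¾ + √28/4 = ¾ + (2*√7)/4 = ¾ + √7/2)
(-46230 - 9975)*(-27531 + H(-8*21)) = (-46230 - 9975)*(-27531 + (¾ + √7/2)) = -56205*(-110121/4 + √7/2) = 6189350805/4 - 56205*√7/2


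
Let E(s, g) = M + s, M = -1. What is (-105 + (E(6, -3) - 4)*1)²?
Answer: 10816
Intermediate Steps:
E(s, g) = -1 + s
(-105 + (E(6, -3) - 4)*1)² = (-105 + ((-1 + 6) - 4)*1)² = (-105 + (5 - 4)*1)² = (-105 + 1*1)² = (-105 + 1)² = (-104)² = 10816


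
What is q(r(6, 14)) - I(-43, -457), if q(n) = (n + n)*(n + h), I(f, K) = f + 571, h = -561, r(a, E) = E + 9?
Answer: -25276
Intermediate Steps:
r(a, E) = 9 + E
I(f, K) = 571 + f
q(n) = 2*n*(-561 + n) (q(n) = (n + n)*(n - 561) = (2*n)*(-561 + n) = 2*n*(-561 + n))
q(r(6, 14)) - I(-43, -457) = 2*(9 + 14)*(-561 + (9 + 14)) - (571 - 43) = 2*23*(-561 + 23) - 1*528 = 2*23*(-538) - 528 = -24748 - 528 = -25276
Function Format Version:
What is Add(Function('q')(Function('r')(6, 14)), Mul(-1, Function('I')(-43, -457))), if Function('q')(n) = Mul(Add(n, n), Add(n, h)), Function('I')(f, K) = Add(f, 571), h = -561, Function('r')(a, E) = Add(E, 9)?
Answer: -25276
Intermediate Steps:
Function('r')(a, E) = Add(9, E)
Function('I')(f, K) = Add(571, f)
Function('q')(n) = Mul(2, n, Add(-561, n)) (Function('q')(n) = Mul(Add(n, n), Add(n, -561)) = Mul(Mul(2, n), Add(-561, n)) = Mul(2, n, Add(-561, n)))
Add(Function('q')(Function('r')(6, 14)), Mul(-1, Function('I')(-43, -457))) = Add(Mul(2, Add(9, 14), Add(-561, Add(9, 14))), Mul(-1, Add(571, -43))) = Add(Mul(2, 23, Add(-561, 23)), Mul(-1, 528)) = Add(Mul(2, 23, -538), -528) = Add(-24748, -528) = -25276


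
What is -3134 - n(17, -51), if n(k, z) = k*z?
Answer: -2267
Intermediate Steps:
-3134 - n(17, -51) = -3134 - 17*(-51) = -3134 - 1*(-867) = -3134 + 867 = -2267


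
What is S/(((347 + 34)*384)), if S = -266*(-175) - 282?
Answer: 11567/36576 ≈ 0.31625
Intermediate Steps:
S = 46268 (S = 46550 - 282 = 46268)
S/(((347 + 34)*384)) = 46268/(((347 + 34)*384)) = 46268/((381*384)) = 46268/146304 = 46268*(1/146304) = 11567/36576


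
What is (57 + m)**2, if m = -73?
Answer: 256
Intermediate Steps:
(57 + m)**2 = (57 - 73)**2 = (-16)**2 = 256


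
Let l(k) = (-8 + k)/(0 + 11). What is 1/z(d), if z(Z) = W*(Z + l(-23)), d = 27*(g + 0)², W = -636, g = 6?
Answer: -11/6780396 ≈ -1.6223e-6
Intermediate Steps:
l(k) = -8/11 + k/11 (l(k) = (-8 + k)/11 = (-8 + k)*(1/11) = -8/11 + k/11)
d = 972 (d = 27*(6 + 0)² = 27*6² = 27*36 = 972)
z(Z) = 19716/11 - 636*Z (z(Z) = -636*(Z + (-8/11 + (1/11)*(-23))) = -636*(Z + (-8/11 - 23/11)) = -636*(Z - 31/11) = -636*(-31/11 + Z) = 19716/11 - 636*Z)
1/z(d) = 1/(19716/11 - 636*972) = 1/(19716/11 - 618192) = 1/(-6780396/11) = -11/6780396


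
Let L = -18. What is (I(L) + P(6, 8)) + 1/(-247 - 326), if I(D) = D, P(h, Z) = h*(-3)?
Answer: -20629/573 ≈ -36.002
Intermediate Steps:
P(h, Z) = -3*h
(I(L) + P(6, 8)) + 1/(-247 - 326) = (-18 - 3*6) + 1/(-247 - 326) = (-18 - 18) + 1/(-573) = -36 - 1/573 = -20629/573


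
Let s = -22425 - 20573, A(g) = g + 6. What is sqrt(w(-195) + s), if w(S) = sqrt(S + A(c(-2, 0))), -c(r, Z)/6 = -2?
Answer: sqrt(-42998 + I*sqrt(177)) ≈ 0.0321 + 207.36*I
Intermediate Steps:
c(r, Z) = 12 (c(r, Z) = -6*(-2) = 12)
A(g) = 6 + g
w(S) = sqrt(18 + S) (w(S) = sqrt(S + (6 + 12)) = sqrt(S + 18) = sqrt(18 + S))
s = -42998
sqrt(w(-195) + s) = sqrt(sqrt(18 - 195) - 42998) = sqrt(sqrt(-177) - 42998) = sqrt(I*sqrt(177) - 42998) = sqrt(-42998 + I*sqrt(177))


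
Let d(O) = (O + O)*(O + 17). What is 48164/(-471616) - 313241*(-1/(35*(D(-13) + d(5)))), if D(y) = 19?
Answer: 36831643899/986266960 ≈ 37.344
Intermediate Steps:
d(O) = 2*O*(17 + O) (d(O) = (2*O)*(17 + O) = 2*O*(17 + O))
48164/(-471616) - 313241*(-1/(35*(D(-13) + d(5)))) = 48164/(-471616) - 313241*(-1/(35*(19 + 2*5*(17 + 5)))) = 48164*(-1/471616) - 313241*(-1/(35*(19 + 2*5*22))) = -12041/117904 - 313241*(-1/(35*(19 + 220))) = -12041/117904 - 313241/((-35*239)) = -12041/117904 - 313241/(-8365) = -12041/117904 - 313241*(-1/8365) = -12041/117904 + 313241/8365 = 36831643899/986266960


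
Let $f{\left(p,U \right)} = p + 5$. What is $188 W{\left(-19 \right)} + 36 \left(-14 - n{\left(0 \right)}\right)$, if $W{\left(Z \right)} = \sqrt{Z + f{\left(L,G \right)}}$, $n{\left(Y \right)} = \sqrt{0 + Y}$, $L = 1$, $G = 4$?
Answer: $-504 + 188 i \sqrt{13} \approx -504.0 + 677.84 i$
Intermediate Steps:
$f{\left(p,U \right)} = 5 + p$
$n{\left(Y \right)} = \sqrt{Y}$
$W{\left(Z \right)} = \sqrt{6 + Z}$ ($W{\left(Z \right)} = \sqrt{Z + \left(5 + 1\right)} = \sqrt{Z + 6} = \sqrt{6 + Z}$)
$188 W{\left(-19 \right)} + 36 \left(-14 - n{\left(0 \right)}\right) = 188 \sqrt{6 - 19} + 36 \left(-14 - \sqrt{0}\right) = 188 \sqrt{-13} + 36 \left(-14 - 0\right) = 188 i \sqrt{13} + 36 \left(-14 + 0\right) = 188 i \sqrt{13} + 36 \left(-14\right) = 188 i \sqrt{13} - 504 = -504 + 188 i \sqrt{13}$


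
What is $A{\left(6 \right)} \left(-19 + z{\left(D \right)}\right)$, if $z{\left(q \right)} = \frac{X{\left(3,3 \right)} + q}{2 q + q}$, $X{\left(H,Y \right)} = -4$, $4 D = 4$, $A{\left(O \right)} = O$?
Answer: $-120$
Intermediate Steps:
$D = 1$ ($D = \frac{1}{4} \cdot 4 = 1$)
$z{\left(q \right)} = \frac{-4 + q}{3 q}$ ($z{\left(q \right)} = \frac{-4 + q}{2 q + q} = \frac{-4 + q}{3 q}$)
$A{\left(6 \right)} \left(-19 + z{\left(D \right)}\right) = 6 \left(-19 + \frac{-4 + 1}{3 \cdot 1}\right) = 6 \left(-19 + \frac{1}{3} \cdot 1 \left(-3\right)\right) = 6 \left(-19 - 1\right) = 6 \left(-20\right) = -120$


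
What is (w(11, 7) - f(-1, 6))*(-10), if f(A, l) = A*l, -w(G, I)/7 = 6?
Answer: 360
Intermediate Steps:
w(G, I) = -42 (w(G, I) = -7*6 = -42)
(w(11, 7) - f(-1, 6))*(-10) = (-42 - (-1)*6)*(-10) = (-42 - 1*(-6))*(-10) = (-42 + 6)*(-10) = -36*(-10) = 360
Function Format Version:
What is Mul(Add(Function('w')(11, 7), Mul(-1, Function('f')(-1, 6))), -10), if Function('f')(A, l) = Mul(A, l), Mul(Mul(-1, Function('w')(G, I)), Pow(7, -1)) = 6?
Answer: 360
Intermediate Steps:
Function('w')(G, I) = -42 (Function('w')(G, I) = Mul(-7, 6) = -42)
Mul(Add(Function('w')(11, 7), Mul(-1, Function('f')(-1, 6))), -10) = Mul(Add(-42, Mul(-1, Mul(-1, 6))), -10) = Mul(Add(-42, Mul(-1, -6)), -10) = Mul(Add(-42, 6), -10) = Mul(-36, -10) = 360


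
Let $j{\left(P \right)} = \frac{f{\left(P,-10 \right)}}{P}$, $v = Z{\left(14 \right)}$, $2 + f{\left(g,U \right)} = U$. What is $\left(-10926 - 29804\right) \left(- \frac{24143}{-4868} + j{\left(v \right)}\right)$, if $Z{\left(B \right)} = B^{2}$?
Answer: $- \frac{23794527095}{119266} \approx -1.9951 \cdot 10^{5}$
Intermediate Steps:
$f{\left(g,U \right)} = -2 + U$
$v = 196$ ($v = 14^{2} = 196$)
$j{\left(P \right)} = - \frac{12}{P}$ ($j{\left(P \right)} = \frac{-2 - 10}{P} = - \frac{12}{P}$)
$\left(-10926 - 29804\right) \left(- \frac{24143}{-4868} + j{\left(v \right)}\right) = \left(-10926 - 29804\right) \left(- \frac{24143}{-4868} - \frac{12}{196}\right) = - 40730 \left(\left(-24143\right) \left(- \frac{1}{4868}\right) - \frac{3}{49}\right) = - 40730 \left(\frac{24143}{4868} - \frac{3}{49}\right) = \left(-40730\right) \frac{1168403}{238532} = - \frac{23794527095}{119266}$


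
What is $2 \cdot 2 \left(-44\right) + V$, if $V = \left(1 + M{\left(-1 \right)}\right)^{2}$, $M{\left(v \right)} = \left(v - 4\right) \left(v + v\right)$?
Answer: $-55$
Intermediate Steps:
$M{\left(v \right)} = 2 v \left(-4 + v\right)$ ($M{\left(v \right)} = \left(-4 + v\right) 2 v = 2 v \left(-4 + v\right)$)
$V = 121$ ($V = \left(1 + 2 \left(-1\right) \left(-4 - 1\right)\right)^{2} = \left(1 + 2 \left(-1\right) \left(-5\right)\right)^{2} = \left(1 + 10\right)^{2} = 11^{2} = 121$)
$2 \cdot 2 \left(-44\right) + V = 2 \cdot 2 \left(-44\right) + 121 = 4 \left(-44\right) + 121 = -176 + 121 = -55$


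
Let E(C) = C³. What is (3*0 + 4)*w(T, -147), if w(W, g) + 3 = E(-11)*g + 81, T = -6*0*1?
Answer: 782940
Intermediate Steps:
T = 0 (T = 0*1 = 0)
w(W, g) = 78 - 1331*g (w(W, g) = -3 + ((-11)³*g + 81) = -3 + (-1331*g + 81) = -3 + (81 - 1331*g) = 78 - 1331*g)
(3*0 + 4)*w(T, -147) = (3*0 + 4)*(78 - 1331*(-147)) = (0 + 4)*(78 + 195657) = 4*195735 = 782940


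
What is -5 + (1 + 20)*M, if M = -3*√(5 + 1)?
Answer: -5 - 63*√6 ≈ -159.32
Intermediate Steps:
M = -3*√6 ≈ -7.3485
-5 + (1 + 20)*M = -5 + (1 + 20)*(-3*√6) = -5 + 21*(-3*√6) = -5 - 63*√6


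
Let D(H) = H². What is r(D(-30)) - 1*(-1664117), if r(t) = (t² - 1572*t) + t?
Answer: 1060217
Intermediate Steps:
r(t) = t² - 1571*t
r(D(-30)) - 1*(-1664117) = (-30)²*(-1571 + (-30)²) - 1*(-1664117) = 900*(-1571 + 900) + 1664117 = 900*(-671) + 1664117 = -603900 + 1664117 = 1060217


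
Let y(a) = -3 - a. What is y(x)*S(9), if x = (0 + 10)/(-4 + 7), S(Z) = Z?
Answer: -57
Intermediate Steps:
x = 10/3 ≈ 3.3333
y(x)*S(9) = (-3 - 1*10/3)*9 = (-3 - 10/3)*9 = -19/3*9 = -57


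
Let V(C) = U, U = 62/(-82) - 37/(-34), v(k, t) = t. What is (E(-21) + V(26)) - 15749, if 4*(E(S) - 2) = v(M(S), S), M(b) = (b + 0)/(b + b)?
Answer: -43916347/2788 ≈ -15752.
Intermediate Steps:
M(b) = ½ (M(b) = b/((2*b)) = b*(1/(2*b)) = ½)
U = 463/1394 (U = 62*(-1/82) - 37*(-1/34) = -31/41 + 37/34 = 463/1394 ≈ 0.33214)
V(C) = 463/1394
E(S) = 2 + S/4
(E(-21) + V(26)) - 15749 = ((2 + (¼)*(-21)) + 463/1394) - 15749 = ((2 - 21/4) + 463/1394) - 15749 = (-13/4 + 463/1394) - 15749 = -8135/2788 - 15749 = -43916347/2788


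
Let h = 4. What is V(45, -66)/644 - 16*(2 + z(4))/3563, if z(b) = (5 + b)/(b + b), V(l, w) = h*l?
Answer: 21755/81949 ≈ 0.26547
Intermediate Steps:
V(l, w) = 4*l
z(b) = (5 + b)/(2*b) (z(b) = (5 + b)/((2*b)) = (5 + b)*(1/(2*b)) = (5 + b)/(2*b))
V(45, -66)/644 - 16*(2 + z(4))/3563 = (4*45)/644 - 16*(2 + (½)*(5 + 4)/4)/3563 = 180*(1/644) - 16*(2 + (½)*(¼)*9)*(1/3563) = 45/161 - 16*(2 + 9/8)*(1/3563) = 45/161 - 16*25/8*(1/3563) = 45/161 - 50*1/3563 = 45/161 - 50/3563 = 21755/81949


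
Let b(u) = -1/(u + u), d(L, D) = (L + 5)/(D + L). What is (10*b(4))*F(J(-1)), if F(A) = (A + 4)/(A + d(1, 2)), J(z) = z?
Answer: -15/4 ≈ -3.7500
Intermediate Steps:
d(L, D) = (5 + L)/(D + L)
b(u) = -1/(2*u)
F(A) = (4 + A)/(2 + A) (F(A) = (A + 4)/(A + (5 + 1)/(2 + 1)) = (4 + A)/(A + 6/3) = (4 + A)/(A + (1/3)*6) = (4 + A)/(A + 2) = (4 + A)/(2 + A))
(10*b(4))*F(J(-1)) = (10*(-1/2/4))*((4 - 1)/(2 - 1)) = (10*(-1/2*1/4))*(3/1) = (10*(-1/8))*(1*3) = -5/4*3 = -15/4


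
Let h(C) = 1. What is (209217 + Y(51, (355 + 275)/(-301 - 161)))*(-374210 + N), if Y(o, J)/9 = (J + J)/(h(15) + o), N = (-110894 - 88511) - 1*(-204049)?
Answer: -11056662098841/143 ≈ -7.7319e+10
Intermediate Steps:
N = 4644 (N = -199405 + 204049 = 4644)
Y(o, J) = 18*J/(1 + o) (Y(o, J) = 9*((J + J)/(1 + o)) = 9*((2*J)/(1 + o)) = 9*(2*J/(1 + o)) = 18*J/(1 + o))
(209217 + Y(51, (355 + 275)/(-301 - 161)))*(-374210 + N) = (209217 + 18*((355 + 275)/(-301 - 161))/(1 + 51))*(-374210 + 4644) = (209217 + 18*(630/(-462))/52)*(-369566) = (209217 + 18*(630*(-1/462))*(1/52))*(-369566) = (209217 + 18*(-15/11)*(1/52))*(-369566) = (209217 - 135/286)*(-369566) = (59835927/286)*(-369566) = -11056662098841/143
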